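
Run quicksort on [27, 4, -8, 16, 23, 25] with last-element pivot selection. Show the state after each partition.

Partition 1: pivot=25 at index 4 -> [4, -8, 16, 23, 25, 27]
Partition 2: pivot=23 at index 3 -> [4, -8, 16, 23, 25, 27]
Partition 3: pivot=16 at index 2 -> [4, -8, 16, 23, 25, 27]
Partition 4: pivot=-8 at index 0 -> [-8, 4, 16, 23, 25, 27]


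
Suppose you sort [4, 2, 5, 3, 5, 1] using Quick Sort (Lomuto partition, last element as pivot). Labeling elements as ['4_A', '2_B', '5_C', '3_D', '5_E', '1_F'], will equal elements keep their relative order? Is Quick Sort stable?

Trace Quick Sort on the labeled array (the key is the number; the letter only tracks identity):
  Partition indices 0..5 around pivot 1_F -> [1_F, 2_B, 5_C, 3_D, 5_E, 4_A]
  Partition indices 1..5 around pivot 4_A -> [1_F, 2_B, 3_D, 4_A, 5_E, 5_C]
  Partition indices 1..2 around pivot 3_D -> [1_F, 2_B, 3_D, 4_A, 5_E, 5_C]
  Partition indices 4..5 around pivot 5_C -> [1_F, 2_B, 3_D, 4_A, 5_E, 5_C]
Final order: [1_F, 2_B, 3_D, 4_A, 5_E, 5_C]
Equal keys:
  value 5: originally 5_C, 5_E; after sorting 5_E, 5_C -> order changed
Equal keys were reordered, so Quick Sort is not stable: partition swaps elements across long distances and can reorder equal keys. (One such input is enough; an unstable sort may happen to preserve order on other inputs, but it gives no guarantee.)
Answer: Not stable


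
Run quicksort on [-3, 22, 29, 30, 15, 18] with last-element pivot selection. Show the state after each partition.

Partition 1: pivot=18 at index 2 -> [-3, 15, 18, 30, 22, 29]
Partition 2: pivot=15 at index 1 -> [-3, 15, 18, 30, 22, 29]
Partition 3: pivot=29 at index 4 -> [-3, 15, 18, 22, 29, 30]


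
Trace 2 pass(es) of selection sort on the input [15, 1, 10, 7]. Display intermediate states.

Pass 1: Select minimum 1 at index 1, swap -> [1, 15, 10, 7]
Pass 2: Select minimum 7 at index 3, swap -> [1, 7, 10, 15]


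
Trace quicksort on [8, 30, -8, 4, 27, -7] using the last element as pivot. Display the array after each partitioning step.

Partition 1: pivot=-7 at index 1 -> [-8, -7, 8, 4, 27, 30]
Partition 2: pivot=30 at index 5 -> [-8, -7, 8, 4, 27, 30]
Partition 3: pivot=27 at index 4 -> [-8, -7, 8, 4, 27, 30]
Partition 4: pivot=4 at index 2 -> [-8, -7, 4, 8, 27, 30]


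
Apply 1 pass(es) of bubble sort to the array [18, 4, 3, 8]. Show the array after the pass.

After pass 1: [4, 3, 8, 18] (3 swaps)
Total swaps: 3


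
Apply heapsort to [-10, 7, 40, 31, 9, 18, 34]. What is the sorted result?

Build heap: [40, 31, 34, 7, 9, 18, -10]
Extract 40: [34, 31, 18, 7, 9, -10, 40]
Extract 34: [31, 9, 18, 7, -10, 34, 40]
Extract 31: [18, 9, -10, 7, 31, 34, 40]
Extract 18: [9, 7, -10, 18, 31, 34, 40]
Extract 9: [7, -10, 9, 18, 31, 34, 40]
Extract 7: [-10, 7, 9, 18, 31, 34, 40]


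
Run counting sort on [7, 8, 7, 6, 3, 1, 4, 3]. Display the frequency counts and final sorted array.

Count array: [0, 1, 0, 2, 1, 0, 1, 2, 1]
(count[i] = number of elements equal to i)
Cumulative count: [0, 1, 1, 3, 4, 4, 5, 7, 8]
Sorted: [1, 3, 3, 4, 6, 7, 7, 8]


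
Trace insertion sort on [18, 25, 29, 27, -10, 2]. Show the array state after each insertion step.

First element 18 is already 'sorted'
Insert 25: shifted 0 elements -> [18, 25, 29, 27, -10, 2]
Insert 29: shifted 0 elements -> [18, 25, 29, 27, -10, 2]
Insert 27: shifted 1 elements -> [18, 25, 27, 29, -10, 2]
Insert -10: shifted 4 elements -> [-10, 18, 25, 27, 29, 2]
Insert 2: shifted 4 elements -> [-10, 2, 18, 25, 27, 29]


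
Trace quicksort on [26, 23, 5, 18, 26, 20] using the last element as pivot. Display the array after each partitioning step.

Partition 1: pivot=20 at index 2 -> [5, 18, 20, 23, 26, 26]
Partition 2: pivot=18 at index 1 -> [5, 18, 20, 23, 26, 26]
Partition 3: pivot=26 at index 5 -> [5, 18, 20, 23, 26, 26]
Partition 4: pivot=26 at index 4 -> [5, 18, 20, 23, 26, 26]


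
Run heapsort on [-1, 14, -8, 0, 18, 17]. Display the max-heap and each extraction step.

Build heap: [18, 14, 17, 0, -1, -8]
Extract 18: [17, 14, -8, 0, -1, 18]
Extract 17: [14, 0, -8, -1, 17, 18]
Extract 14: [0, -1, -8, 14, 17, 18]
Extract 0: [-1, -8, 0, 14, 17, 18]
Extract -1: [-8, -1, 0, 14, 17, 18]


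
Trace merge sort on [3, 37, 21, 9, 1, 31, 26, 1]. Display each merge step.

Divide and conquer:
  Merge [3] + [37] -> [3, 37]
  Merge [21] + [9] -> [9, 21]
  Merge [3, 37] + [9, 21] -> [3, 9, 21, 37]
  Merge [1] + [31] -> [1, 31]
  Merge [26] + [1] -> [1, 26]
  Merge [1, 31] + [1, 26] -> [1, 1, 26, 31]
  Merge [3, 9, 21, 37] + [1, 1, 26, 31] -> [1, 1, 3, 9, 21, 26, 31, 37]


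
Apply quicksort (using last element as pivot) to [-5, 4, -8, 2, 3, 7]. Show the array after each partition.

Partition 1: pivot=7 at index 5 -> [-5, 4, -8, 2, 3, 7]
Partition 2: pivot=3 at index 3 -> [-5, -8, 2, 3, 4, 7]
Partition 3: pivot=2 at index 2 -> [-5, -8, 2, 3, 4, 7]
Partition 4: pivot=-8 at index 0 -> [-8, -5, 2, 3, 4, 7]


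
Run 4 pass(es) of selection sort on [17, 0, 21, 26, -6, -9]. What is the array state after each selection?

Pass 1: Select minimum -9 at index 5, swap -> [-9, 0, 21, 26, -6, 17]
Pass 2: Select minimum -6 at index 4, swap -> [-9, -6, 21, 26, 0, 17]
Pass 3: Select minimum 0 at index 4, swap -> [-9, -6, 0, 26, 21, 17]
Pass 4: Select minimum 17 at index 5, swap -> [-9, -6, 0, 17, 21, 26]


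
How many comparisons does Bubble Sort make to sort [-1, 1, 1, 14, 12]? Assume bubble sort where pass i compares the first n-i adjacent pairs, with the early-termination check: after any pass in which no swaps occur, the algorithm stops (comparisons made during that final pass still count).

Pass 1: compare adjacent pairs (0,1)..(3,4) = 4 comparison(s), 1 swap(s) -> [-1, 1, 1, 12, 14]
Pass 2: compare adjacent pairs (0,1)..(2,3) = 3 comparison(s), 0 swap(s) -> [-1, 1, 1, 12, 14]
No swaps in this pass, so bubble sort stops here.
Total comparisons: 4 + 3 = 7


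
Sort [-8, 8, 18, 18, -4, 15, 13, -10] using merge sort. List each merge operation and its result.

Divide and conquer:
  Merge [-8] + [8] -> [-8, 8]
  Merge [18] + [18] -> [18, 18]
  Merge [-8, 8] + [18, 18] -> [-8, 8, 18, 18]
  Merge [-4] + [15] -> [-4, 15]
  Merge [13] + [-10] -> [-10, 13]
  Merge [-4, 15] + [-10, 13] -> [-10, -4, 13, 15]
  Merge [-8, 8, 18, 18] + [-10, -4, 13, 15] -> [-10, -8, -4, 8, 13, 15, 18, 18]


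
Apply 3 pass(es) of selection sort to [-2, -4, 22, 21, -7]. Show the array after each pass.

Pass 1: Select minimum -7 at index 4, swap -> [-7, -4, 22, 21, -2]
Pass 2: Select minimum -4 at index 1, swap -> [-7, -4, 22, 21, -2]
Pass 3: Select minimum -2 at index 4, swap -> [-7, -4, -2, 21, 22]


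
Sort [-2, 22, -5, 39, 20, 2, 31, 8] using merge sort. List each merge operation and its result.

Divide and conquer:
  Merge [-2] + [22] -> [-2, 22]
  Merge [-5] + [39] -> [-5, 39]
  Merge [-2, 22] + [-5, 39] -> [-5, -2, 22, 39]
  Merge [20] + [2] -> [2, 20]
  Merge [31] + [8] -> [8, 31]
  Merge [2, 20] + [8, 31] -> [2, 8, 20, 31]
  Merge [-5, -2, 22, 39] + [2, 8, 20, 31] -> [-5, -2, 2, 8, 20, 22, 31, 39]


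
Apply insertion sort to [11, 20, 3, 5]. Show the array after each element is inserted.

First element 11 is already 'sorted'
Insert 20: shifted 0 elements -> [11, 20, 3, 5]
Insert 3: shifted 2 elements -> [3, 11, 20, 5]
Insert 5: shifted 2 elements -> [3, 5, 11, 20]


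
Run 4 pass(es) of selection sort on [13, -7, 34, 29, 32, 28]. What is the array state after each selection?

Pass 1: Select minimum -7 at index 1, swap -> [-7, 13, 34, 29, 32, 28]
Pass 2: Select minimum 13 at index 1, swap -> [-7, 13, 34, 29, 32, 28]
Pass 3: Select minimum 28 at index 5, swap -> [-7, 13, 28, 29, 32, 34]
Pass 4: Select minimum 29 at index 3, swap -> [-7, 13, 28, 29, 32, 34]


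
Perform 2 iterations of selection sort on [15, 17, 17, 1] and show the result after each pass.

Pass 1: Select minimum 1 at index 3, swap -> [1, 17, 17, 15]
Pass 2: Select minimum 15 at index 3, swap -> [1, 15, 17, 17]


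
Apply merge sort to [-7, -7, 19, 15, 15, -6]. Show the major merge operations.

Divide and conquer:
  Merge [-7] + [19] -> [-7, 19]
  Merge [-7] + [-7, 19] -> [-7, -7, 19]
  Merge [15] + [-6] -> [-6, 15]
  Merge [15] + [-6, 15] -> [-6, 15, 15]
  Merge [-7, -7, 19] + [-6, 15, 15] -> [-7, -7, -6, 15, 15, 19]


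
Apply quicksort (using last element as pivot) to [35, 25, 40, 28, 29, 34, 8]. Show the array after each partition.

Partition 1: pivot=8 at index 0 -> [8, 25, 40, 28, 29, 34, 35]
Partition 2: pivot=35 at index 5 -> [8, 25, 28, 29, 34, 35, 40]
Partition 3: pivot=34 at index 4 -> [8, 25, 28, 29, 34, 35, 40]
Partition 4: pivot=29 at index 3 -> [8, 25, 28, 29, 34, 35, 40]
Partition 5: pivot=28 at index 2 -> [8, 25, 28, 29, 34, 35, 40]


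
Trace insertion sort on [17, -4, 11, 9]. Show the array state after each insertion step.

First element 17 is already 'sorted'
Insert -4: shifted 1 elements -> [-4, 17, 11, 9]
Insert 11: shifted 1 elements -> [-4, 11, 17, 9]
Insert 9: shifted 2 elements -> [-4, 9, 11, 17]


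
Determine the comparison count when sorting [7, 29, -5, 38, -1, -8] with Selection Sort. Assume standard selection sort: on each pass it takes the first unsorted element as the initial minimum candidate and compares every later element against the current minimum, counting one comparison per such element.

Pass 1: scan indices 1..5 for the minimum = 5 comparison(s); min is -8, place at index 0 -> [-8, 29, -5, 38, -1, 7]
Pass 2: scan indices 2..5 for the minimum = 4 comparison(s); min is -5, place at index 1 -> [-8, -5, 29, 38, -1, 7]
Pass 3: scan indices 3..5 for the minimum = 3 comparison(s); min is -1, place at index 2 -> [-8, -5, -1, 38, 29, 7]
Pass 4: scan indices 4..5 for the minimum = 2 comparison(s); min is 7, place at index 3 -> [-8, -5, -1, 7, 29, 38]
Pass 5: scan indices 5..5 for the minimum = 1 comparison(s); min is 29, place at index 4 -> [-8, -5, -1, 7, 29, 38]
Selection sort always scans the whole unsorted suffix, so the count is (n-1) + (n-2) + ... + 1 = n(n-1)/2 = 6*5/2 = 15 regardless of the input order.
Total comparisons: 5 + 4 + 3 + 2 + 1 = 15


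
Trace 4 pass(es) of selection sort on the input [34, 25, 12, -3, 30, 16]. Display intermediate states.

Pass 1: Select minimum -3 at index 3, swap -> [-3, 25, 12, 34, 30, 16]
Pass 2: Select minimum 12 at index 2, swap -> [-3, 12, 25, 34, 30, 16]
Pass 3: Select minimum 16 at index 5, swap -> [-3, 12, 16, 34, 30, 25]
Pass 4: Select minimum 25 at index 5, swap -> [-3, 12, 16, 25, 30, 34]


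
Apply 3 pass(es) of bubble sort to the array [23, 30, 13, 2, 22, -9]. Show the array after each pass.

After pass 1: [23, 13, 2, 22, -9, 30] (4 swaps)
After pass 2: [13, 2, 22, -9, 23, 30] (4 swaps)
After pass 3: [2, 13, -9, 22, 23, 30] (2 swaps)
Total swaps: 10


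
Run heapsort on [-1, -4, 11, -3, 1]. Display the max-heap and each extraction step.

Build heap: [11, 1, -1, -3, -4]
Extract 11: [1, -3, -1, -4, 11]
Extract 1: [-1, -3, -4, 1, 11]
Extract -1: [-3, -4, -1, 1, 11]
Extract -3: [-4, -3, -1, 1, 11]


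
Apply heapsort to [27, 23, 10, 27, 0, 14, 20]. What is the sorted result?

Build heap: [27, 27, 20, 23, 0, 14, 10]
Extract 27: [27, 23, 20, 10, 0, 14, 27]
Extract 27: [23, 14, 20, 10, 0, 27, 27]
Extract 23: [20, 14, 0, 10, 23, 27, 27]
Extract 20: [14, 10, 0, 20, 23, 27, 27]
Extract 14: [10, 0, 14, 20, 23, 27, 27]
Extract 10: [0, 10, 14, 20, 23, 27, 27]


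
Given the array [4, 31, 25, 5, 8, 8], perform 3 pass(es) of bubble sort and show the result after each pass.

After pass 1: [4, 25, 5, 8, 8, 31] (4 swaps)
After pass 2: [4, 5, 8, 8, 25, 31] (3 swaps)
After pass 3: [4, 5, 8, 8, 25, 31] (0 swaps)
Total swaps: 7


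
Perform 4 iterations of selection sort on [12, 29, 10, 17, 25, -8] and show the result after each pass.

Pass 1: Select minimum -8 at index 5, swap -> [-8, 29, 10, 17, 25, 12]
Pass 2: Select minimum 10 at index 2, swap -> [-8, 10, 29, 17, 25, 12]
Pass 3: Select minimum 12 at index 5, swap -> [-8, 10, 12, 17, 25, 29]
Pass 4: Select minimum 17 at index 3, swap -> [-8, 10, 12, 17, 25, 29]


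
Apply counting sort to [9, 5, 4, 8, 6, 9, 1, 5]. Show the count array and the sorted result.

Count array: [0, 1, 0, 0, 1, 2, 1, 0, 1, 2]
(count[i] = number of elements equal to i)
Cumulative count: [0, 1, 1, 1, 2, 4, 5, 5, 6, 8]
Sorted: [1, 4, 5, 5, 6, 8, 9, 9]


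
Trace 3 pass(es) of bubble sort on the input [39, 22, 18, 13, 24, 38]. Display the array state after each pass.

After pass 1: [22, 18, 13, 24, 38, 39] (5 swaps)
After pass 2: [18, 13, 22, 24, 38, 39] (2 swaps)
After pass 3: [13, 18, 22, 24, 38, 39] (1 swaps)
Total swaps: 8


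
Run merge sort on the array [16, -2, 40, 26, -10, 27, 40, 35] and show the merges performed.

Divide and conquer:
  Merge [16] + [-2] -> [-2, 16]
  Merge [40] + [26] -> [26, 40]
  Merge [-2, 16] + [26, 40] -> [-2, 16, 26, 40]
  Merge [-10] + [27] -> [-10, 27]
  Merge [40] + [35] -> [35, 40]
  Merge [-10, 27] + [35, 40] -> [-10, 27, 35, 40]
  Merge [-2, 16, 26, 40] + [-10, 27, 35, 40] -> [-10, -2, 16, 26, 27, 35, 40, 40]


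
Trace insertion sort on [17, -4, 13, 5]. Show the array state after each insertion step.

First element 17 is already 'sorted'
Insert -4: shifted 1 elements -> [-4, 17, 13, 5]
Insert 13: shifted 1 elements -> [-4, 13, 17, 5]
Insert 5: shifted 2 elements -> [-4, 5, 13, 17]


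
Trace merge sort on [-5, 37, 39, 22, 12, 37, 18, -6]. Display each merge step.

Divide and conquer:
  Merge [-5] + [37] -> [-5, 37]
  Merge [39] + [22] -> [22, 39]
  Merge [-5, 37] + [22, 39] -> [-5, 22, 37, 39]
  Merge [12] + [37] -> [12, 37]
  Merge [18] + [-6] -> [-6, 18]
  Merge [12, 37] + [-6, 18] -> [-6, 12, 18, 37]
  Merge [-5, 22, 37, 39] + [-6, 12, 18, 37] -> [-6, -5, 12, 18, 22, 37, 37, 39]


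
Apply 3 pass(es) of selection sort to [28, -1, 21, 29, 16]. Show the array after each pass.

Pass 1: Select minimum -1 at index 1, swap -> [-1, 28, 21, 29, 16]
Pass 2: Select minimum 16 at index 4, swap -> [-1, 16, 21, 29, 28]
Pass 3: Select minimum 21 at index 2, swap -> [-1, 16, 21, 29, 28]


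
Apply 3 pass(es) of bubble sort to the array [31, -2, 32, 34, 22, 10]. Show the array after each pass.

After pass 1: [-2, 31, 32, 22, 10, 34] (3 swaps)
After pass 2: [-2, 31, 22, 10, 32, 34] (2 swaps)
After pass 3: [-2, 22, 10, 31, 32, 34] (2 swaps)
Total swaps: 7


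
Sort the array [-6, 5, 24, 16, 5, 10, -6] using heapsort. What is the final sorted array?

Build heap: [24, 16, 10, 5, 5, -6, -6]
Extract 24: [16, 5, 10, -6, 5, -6, 24]
Extract 16: [10, 5, -6, -6, 5, 16, 24]
Extract 10: [5, 5, -6, -6, 10, 16, 24]
Extract 5: [5, -6, -6, 5, 10, 16, 24]
Extract 5: [-6, -6, 5, 5, 10, 16, 24]
Extract -6: [-6, -6, 5, 5, 10, 16, 24]


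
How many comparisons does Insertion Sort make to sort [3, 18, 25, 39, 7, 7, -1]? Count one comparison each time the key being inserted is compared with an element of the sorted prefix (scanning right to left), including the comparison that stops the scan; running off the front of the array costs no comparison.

Insert 18: 3 <= 18 (stop) = 1 comparison(s) -> [3, 18, 25, 39, 7, 7, -1]
Insert 25: 18 <= 25 (stop) = 1 comparison(s) -> [3, 18, 25, 39, 7, 7, -1]
Insert 39: 25 <= 39 (stop) = 1 comparison(s) -> [3, 18, 25, 39, 7, 7, -1]
Insert 7: 39 > 7 (shift), 25 > 7 (shift), 18 > 7 (shift), 3 <= 7 (stop) = 4 comparison(s) -> [3, 7, 18, 25, 39, 7, -1]
Insert 7: 39 > 7 (shift), 25 > 7 (shift), 18 > 7 (shift), 7 <= 7 (stop) = 4 comparison(s) -> [3, 7, 7, 18, 25, 39, -1]
Insert -1: 39 > -1 (shift), 25 > -1 (shift), 18 > -1 (shift), 7 > -1 (shift), 7 > -1 (shift), 3 > -1 (shift), reached front = 6 comparison(s) -> [-1, 3, 7, 7, 18, 25, 39]
Total comparisons: 1 + 1 + 1 + 4 + 4 + 6 = 17


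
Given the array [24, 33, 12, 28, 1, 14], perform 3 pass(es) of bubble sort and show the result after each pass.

After pass 1: [24, 12, 28, 1, 14, 33] (4 swaps)
After pass 2: [12, 24, 1, 14, 28, 33] (3 swaps)
After pass 3: [12, 1, 14, 24, 28, 33] (2 swaps)
Total swaps: 9


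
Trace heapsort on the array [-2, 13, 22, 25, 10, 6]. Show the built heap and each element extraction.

Build heap: [25, 13, 22, -2, 10, 6]
Extract 25: [22, 13, 6, -2, 10, 25]
Extract 22: [13, 10, 6, -2, 22, 25]
Extract 13: [10, -2, 6, 13, 22, 25]
Extract 10: [6, -2, 10, 13, 22, 25]
Extract 6: [-2, 6, 10, 13, 22, 25]


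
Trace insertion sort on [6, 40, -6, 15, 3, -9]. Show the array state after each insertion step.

First element 6 is already 'sorted'
Insert 40: shifted 0 elements -> [6, 40, -6, 15, 3, -9]
Insert -6: shifted 2 elements -> [-6, 6, 40, 15, 3, -9]
Insert 15: shifted 1 elements -> [-6, 6, 15, 40, 3, -9]
Insert 3: shifted 3 elements -> [-6, 3, 6, 15, 40, -9]
Insert -9: shifted 5 elements -> [-9, -6, 3, 6, 15, 40]


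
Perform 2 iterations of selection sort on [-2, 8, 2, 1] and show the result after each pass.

Pass 1: Select minimum -2 at index 0, swap -> [-2, 8, 2, 1]
Pass 2: Select minimum 1 at index 3, swap -> [-2, 1, 2, 8]


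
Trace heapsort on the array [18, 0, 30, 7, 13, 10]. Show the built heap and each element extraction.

Build heap: [30, 13, 18, 7, 0, 10]
Extract 30: [18, 13, 10, 7, 0, 30]
Extract 18: [13, 7, 10, 0, 18, 30]
Extract 13: [10, 7, 0, 13, 18, 30]
Extract 10: [7, 0, 10, 13, 18, 30]
Extract 7: [0, 7, 10, 13, 18, 30]


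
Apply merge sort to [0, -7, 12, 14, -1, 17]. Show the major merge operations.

Divide and conquer:
  Merge [-7] + [12] -> [-7, 12]
  Merge [0] + [-7, 12] -> [-7, 0, 12]
  Merge [-1] + [17] -> [-1, 17]
  Merge [14] + [-1, 17] -> [-1, 14, 17]
  Merge [-7, 0, 12] + [-1, 14, 17] -> [-7, -1, 0, 12, 14, 17]


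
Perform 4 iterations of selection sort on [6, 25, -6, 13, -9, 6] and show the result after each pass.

Pass 1: Select minimum -9 at index 4, swap -> [-9, 25, -6, 13, 6, 6]
Pass 2: Select minimum -6 at index 2, swap -> [-9, -6, 25, 13, 6, 6]
Pass 3: Select minimum 6 at index 4, swap -> [-9, -6, 6, 13, 25, 6]
Pass 4: Select minimum 6 at index 5, swap -> [-9, -6, 6, 6, 25, 13]


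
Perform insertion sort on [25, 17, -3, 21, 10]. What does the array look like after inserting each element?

First element 25 is already 'sorted'
Insert 17: shifted 1 elements -> [17, 25, -3, 21, 10]
Insert -3: shifted 2 elements -> [-3, 17, 25, 21, 10]
Insert 21: shifted 1 elements -> [-3, 17, 21, 25, 10]
Insert 10: shifted 3 elements -> [-3, 10, 17, 21, 25]


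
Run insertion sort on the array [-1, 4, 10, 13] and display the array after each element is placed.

First element -1 is already 'sorted'
Insert 4: shifted 0 elements -> [-1, 4, 10, 13]
Insert 10: shifted 0 elements -> [-1, 4, 10, 13]
Insert 13: shifted 0 elements -> [-1, 4, 10, 13]


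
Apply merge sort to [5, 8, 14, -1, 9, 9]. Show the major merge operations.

Divide and conquer:
  Merge [8] + [14] -> [8, 14]
  Merge [5] + [8, 14] -> [5, 8, 14]
  Merge [9] + [9] -> [9, 9]
  Merge [-1] + [9, 9] -> [-1, 9, 9]
  Merge [5, 8, 14] + [-1, 9, 9] -> [-1, 5, 8, 9, 9, 14]


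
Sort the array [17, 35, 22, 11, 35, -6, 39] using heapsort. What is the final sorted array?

Build heap: [39, 35, 22, 11, 35, -6, 17]
Extract 39: [35, 35, 22, 11, 17, -6, 39]
Extract 35: [35, 17, 22, 11, -6, 35, 39]
Extract 35: [22, 17, -6, 11, 35, 35, 39]
Extract 22: [17, 11, -6, 22, 35, 35, 39]
Extract 17: [11, -6, 17, 22, 35, 35, 39]
Extract 11: [-6, 11, 17, 22, 35, 35, 39]


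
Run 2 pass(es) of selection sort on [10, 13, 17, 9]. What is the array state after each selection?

Pass 1: Select minimum 9 at index 3, swap -> [9, 13, 17, 10]
Pass 2: Select minimum 10 at index 3, swap -> [9, 10, 17, 13]


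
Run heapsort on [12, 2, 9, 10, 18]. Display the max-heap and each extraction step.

Build heap: [18, 12, 9, 10, 2]
Extract 18: [12, 10, 9, 2, 18]
Extract 12: [10, 2, 9, 12, 18]
Extract 10: [9, 2, 10, 12, 18]
Extract 9: [2, 9, 10, 12, 18]


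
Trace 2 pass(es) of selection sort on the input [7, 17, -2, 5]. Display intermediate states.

Pass 1: Select minimum -2 at index 2, swap -> [-2, 17, 7, 5]
Pass 2: Select minimum 5 at index 3, swap -> [-2, 5, 7, 17]


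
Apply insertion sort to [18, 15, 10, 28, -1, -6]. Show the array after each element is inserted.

First element 18 is already 'sorted'
Insert 15: shifted 1 elements -> [15, 18, 10, 28, -1, -6]
Insert 10: shifted 2 elements -> [10, 15, 18, 28, -1, -6]
Insert 28: shifted 0 elements -> [10, 15, 18, 28, -1, -6]
Insert -1: shifted 4 elements -> [-1, 10, 15, 18, 28, -6]
Insert -6: shifted 5 elements -> [-6, -1, 10, 15, 18, 28]


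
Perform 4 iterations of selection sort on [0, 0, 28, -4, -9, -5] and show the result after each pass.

Pass 1: Select minimum -9 at index 4, swap -> [-9, 0, 28, -4, 0, -5]
Pass 2: Select minimum -5 at index 5, swap -> [-9, -5, 28, -4, 0, 0]
Pass 3: Select minimum -4 at index 3, swap -> [-9, -5, -4, 28, 0, 0]
Pass 4: Select minimum 0 at index 4, swap -> [-9, -5, -4, 0, 28, 0]


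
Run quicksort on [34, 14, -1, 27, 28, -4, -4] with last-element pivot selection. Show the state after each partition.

Partition 1: pivot=-4 at index 1 -> [-4, -4, -1, 27, 28, 34, 14]
Partition 2: pivot=14 at index 3 -> [-4, -4, -1, 14, 28, 34, 27]
Partition 3: pivot=27 at index 4 -> [-4, -4, -1, 14, 27, 34, 28]
Partition 4: pivot=28 at index 5 -> [-4, -4, -1, 14, 27, 28, 34]


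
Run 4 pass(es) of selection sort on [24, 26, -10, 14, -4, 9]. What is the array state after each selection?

Pass 1: Select minimum -10 at index 2, swap -> [-10, 26, 24, 14, -4, 9]
Pass 2: Select minimum -4 at index 4, swap -> [-10, -4, 24, 14, 26, 9]
Pass 3: Select minimum 9 at index 5, swap -> [-10, -4, 9, 14, 26, 24]
Pass 4: Select minimum 14 at index 3, swap -> [-10, -4, 9, 14, 26, 24]


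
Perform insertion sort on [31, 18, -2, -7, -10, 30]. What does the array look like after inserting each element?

First element 31 is already 'sorted'
Insert 18: shifted 1 elements -> [18, 31, -2, -7, -10, 30]
Insert -2: shifted 2 elements -> [-2, 18, 31, -7, -10, 30]
Insert -7: shifted 3 elements -> [-7, -2, 18, 31, -10, 30]
Insert -10: shifted 4 elements -> [-10, -7, -2, 18, 31, 30]
Insert 30: shifted 1 elements -> [-10, -7, -2, 18, 30, 31]


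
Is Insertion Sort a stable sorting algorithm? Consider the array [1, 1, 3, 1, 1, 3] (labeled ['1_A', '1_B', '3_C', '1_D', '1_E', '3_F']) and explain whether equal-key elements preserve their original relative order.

Trace Insertion Sort on the labeled array (the key is the number; the letter only tracks identity):
  Insert 1_B at index 1: [1_A, 1_B, 3_C, 1_D, 1_E, 3_F]
  Insert 3_C at index 2: [1_A, 1_B, 3_C, 1_D, 1_E, 3_F]
  Insert 1_D at index 2: [1_A, 1_B, 1_D, 3_C, 1_E, 3_F]
  Insert 1_E at index 3: [1_A, 1_B, 1_D, 1_E, 3_C, 3_F]
  Insert 3_F at index 5: [1_A, 1_B, 1_D, 1_E, 3_C, 3_F]
Final order: [1_A, 1_B, 1_D, 1_E, 3_C, 3_F]
Equal keys:
  value 1: originally 1_A, 1_B, 1_D, 1_E; after sorting 1_A, 1_B, 1_D, 1_E -> order preserved
  value 3: originally 3_C, 3_F; after sorting 3_C, 3_F -> order preserved
All equal keys kept their original relative order. Insertion Sort is stable: elements are shifted only while they are strictly greater than the key, so a key is inserted after any equal elements already placed.
Answer: Stable


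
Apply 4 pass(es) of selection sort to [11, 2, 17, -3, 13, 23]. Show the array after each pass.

Pass 1: Select minimum -3 at index 3, swap -> [-3, 2, 17, 11, 13, 23]
Pass 2: Select minimum 2 at index 1, swap -> [-3, 2, 17, 11, 13, 23]
Pass 3: Select minimum 11 at index 3, swap -> [-3, 2, 11, 17, 13, 23]
Pass 4: Select minimum 13 at index 4, swap -> [-3, 2, 11, 13, 17, 23]


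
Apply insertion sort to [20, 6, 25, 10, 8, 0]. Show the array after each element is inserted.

First element 20 is already 'sorted'
Insert 6: shifted 1 elements -> [6, 20, 25, 10, 8, 0]
Insert 25: shifted 0 elements -> [6, 20, 25, 10, 8, 0]
Insert 10: shifted 2 elements -> [6, 10, 20, 25, 8, 0]
Insert 8: shifted 3 elements -> [6, 8, 10, 20, 25, 0]
Insert 0: shifted 5 elements -> [0, 6, 8, 10, 20, 25]


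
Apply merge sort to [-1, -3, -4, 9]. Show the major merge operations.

Divide and conquer:
  Merge [-1] + [-3] -> [-3, -1]
  Merge [-4] + [9] -> [-4, 9]
  Merge [-3, -1] + [-4, 9] -> [-4, -3, -1, 9]


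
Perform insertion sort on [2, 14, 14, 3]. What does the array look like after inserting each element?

First element 2 is already 'sorted'
Insert 14: shifted 0 elements -> [2, 14, 14, 3]
Insert 14: shifted 0 elements -> [2, 14, 14, 3]
Insert 3: shifted 2 elements -> [2, 3, 14, 14]


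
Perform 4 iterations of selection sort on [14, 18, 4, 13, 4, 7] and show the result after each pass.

Pass 1: Select minimum 4 at index 2, swap -> [4, 18, 14, 13, 4, 7]
Pass 2: Select minimum 4 at index 4, swap -> [4, 4, 14, 13, 18, 7]
Pass 3: Select minimum 7 at index 5, swap -> [4, 4, 7, 13, 18, 14]
Pass 4: Select minimum 13 at index 3, swap -> [4, 4, 7, 13, 18, 14]


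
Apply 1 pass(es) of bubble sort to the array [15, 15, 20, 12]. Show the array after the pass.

After pass 1: [15, 15, 12, 20] (1 swaps)
Total swaps: 1


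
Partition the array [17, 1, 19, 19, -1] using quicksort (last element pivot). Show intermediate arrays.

Partition 1: pivot=-1 at index 0 -> [-1, 1, 19, 19, 17]
Partition 2: pivot=17 at index 2 -> [-1, 1, 17, 19, 19]
Partition 3: pivot=19 at index 4 -> [-1, 1, 17, 19, 19]


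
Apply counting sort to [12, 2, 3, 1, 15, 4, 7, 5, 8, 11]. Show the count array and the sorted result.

Count array: [0, 1, 1, 1, 1, 1, 0, 1, 1, 0, 0, 1, 1, 0, 0, 1]
(count[i] = number of elements equal to i)
Cumulative count: [0, 1, 2, 3, 4, 5, 5, 6, 7, 7, 7, 8, 9, 9, 9, 10]
Sorted: [1, 2, 3, 4, 5, 7, 8, 11, 12, 15]


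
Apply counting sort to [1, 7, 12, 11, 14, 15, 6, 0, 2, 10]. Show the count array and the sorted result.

Count array: [1, 1, 1, 0, 0, 0, 1, 1, 0, 0, 1, 1, 1, 0, 1, 1]
(count[i] = number of elements equal to i)
Cumulative count: [1, 2, 3, 3, 3, 3, 4, 5, 5, 5, 6, 7, 8, 8, 9, 10]
Sorted: [0, 1, 2, 6, 7, 10, 11, 12, 14, 15]


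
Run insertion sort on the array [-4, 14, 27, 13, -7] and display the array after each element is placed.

First element -4 is already 'sorted'
Insert 14: shifted 0 elements -> [-4, 14, 27, 13, -7]
Insert 27: shifted 0 elements -> [-4, 14, 27, 13, -7]
Insert 13: shifted 2 elements -> [-4, 13, 14, 27, -7]
Insert -7: shifted 4 elements -> [-7, -4, 13, 14, 27]


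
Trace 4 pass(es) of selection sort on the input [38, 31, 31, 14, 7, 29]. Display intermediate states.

Pass 1: Select minimum 7 at index 4, swap -> [7, 31, 31, 14, 38, 29]
Pass 2: Select minimum 14 at index 3, swap -> [7, 14, 31, 31, 38, 29]
Pass 3: Select minimum 29 at index 5, swap -> [7, 14, 29, 31, 38, 31]
Pass 4: Select minimum 31 at index 3, swap -> [7, 14, 29, 31, 38, 31]


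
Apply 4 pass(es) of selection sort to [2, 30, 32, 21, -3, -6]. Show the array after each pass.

Pass 1: Select minimum -6 at index 5, swap -> [-6, 30, 32, 21, -3, 2]
Pass 2: Select minimum -3 at index 4, swap -> [-6, -3, 32, 21, 30, 2]
Pass 3: Select minimum 2 at index 5, swap -> [-6, -3, 2, 21, 30, 32]
Pass 4: Select minimum 21 at index 3, swap -> [-6, -3, 2, 21, 30, 32]


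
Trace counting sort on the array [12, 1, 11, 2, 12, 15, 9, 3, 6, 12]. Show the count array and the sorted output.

Count array: [0, 1, 1, 1, 0, 0, 1, 0, 0, 1, 0, 1, 3, 0, 0, 1]
(count[i] = number of elements equal to i)
Cumulative count: [0, 1, 2, 3, 3, 3, 4, 4, 4, 5, 5, 6, 9, 9, 9, 10]
Sorted: [1, 2, 3, 6, 9, 11, 12, 12, 12, 15]


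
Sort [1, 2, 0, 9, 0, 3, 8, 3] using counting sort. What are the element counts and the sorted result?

Count array: [2, 1, 1, 2, 0, 0, 0, 0, 1, 1]
(count[i] = number of elements equal to i)
Cumulative count: [2, 3, 4, 6, 6, 6, 6, 6, 7, 8]
Sorted: [0, 0, 1, 2, 3, 3, 8, 9]


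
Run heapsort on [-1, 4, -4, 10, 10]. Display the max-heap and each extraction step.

Build heap: [10, 10, -4, 4, -1]
Extract 10: [10, 4, -4, -1, 10]
Extract 10: [4, -1, -4, 10, 10]
Extract 4: [-1, -4, 4, 10, 10]
Extract -1: [-4, -1, 4, 10, 10]


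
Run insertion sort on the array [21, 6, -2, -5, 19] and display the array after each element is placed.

First element 21 is already 'sorted'
Insert 6: shifted 1 elements -> [6, 21, -2, -5, 19]
Insert -2: shifted 2 elements -> [-2, 6, 21, -5, 19]
Insert -5: shifted 3 elements -> [-5, -2, 6, 21, 19]
Insert 19: shifted 1 elements -> [-5, -2, 6, 19, 21]


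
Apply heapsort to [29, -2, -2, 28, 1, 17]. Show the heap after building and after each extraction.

Build heap: [29, 28, 17, -2, 1, -2]
Extract 29: [28, 1, 17, -2, -2, 29]
Extract 28: [17, 1, -2, -2, 28, 29]
Extract 17: [1, -2, -2, 17, 28, 29]
Extract 1: [-2, -2, 1, 17, 28, 29]
Extract -2: [-2, -2, 1, 17, 28, 29]


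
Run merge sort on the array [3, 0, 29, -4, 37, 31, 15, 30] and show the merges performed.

Divide and conquer:
  Merge [3] + [0] -> [0, 3]
  Merge [29] + [-4] -> [-4, 29]
  Merge [0, 3] + [-4, 29] -> [-4, 0, 3, 29]
  Merge [37] + [31] -> [31, 37]
  Merge [15] + [30] -> [15, 30]
  Merge [31, 37] + [15, 30] -> [15, 30, 31, 37]
  Merge [-4, 0, 3, 29] + [15, 30, 31, 37] -> [-4, 0, 3, 15, 29, 30, 31, 37]


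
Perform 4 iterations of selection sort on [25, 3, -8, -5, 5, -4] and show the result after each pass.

Pass 1: Select minimum -8 at index 2, swap -> [-8, 3, 25, -5, 5, -4]
Pass 2: Select minimum -5 at index 3, swap -> [-8, -5, 25, 3, 5, -4]
Pass 3: Select minimum -4 at index 5, swap -> [-8, -5, -4, 3, 5, 25]
Pass 4: Select minimum 3 at index 3, swap -> [-8, -5, -4, 3, 5, 25]


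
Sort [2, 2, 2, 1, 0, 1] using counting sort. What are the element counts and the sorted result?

Count array: [1, 2, 3]
(count[i] = number of elements equal to i)
Cumulative count: [1, 3, 6]
Sorted: [0, 1, 1, 2, 2, 2]


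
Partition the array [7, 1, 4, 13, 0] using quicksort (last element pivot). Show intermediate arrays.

Partition 1: pivot=0 at index 0 -> [0, 1, 4, 13, 7]
Partition 2: pivot=7 at index 3 -> [0, 1, 4, 7, 13]
Partition 3: pivot=4 at index 2 -> [0, 1, 4, 7, 13]


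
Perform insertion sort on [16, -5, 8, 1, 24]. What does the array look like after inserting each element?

First element 16 is already 'sorted'
Insert -5: shifted 1 elements -> [-5, 16, 8, 1, 24]
Insert 8: shifted 1 elements -> [-5, 8, 16, 1, 24]
Insert 1: shifted 2 elements -> [-5, 1, 8, 16, 24]
Insert 24: shifted 0 elements -> [-5, 1, 8, 16, 24]


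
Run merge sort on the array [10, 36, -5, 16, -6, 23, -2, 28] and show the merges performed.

Divide and conquer:
  Merge [10] + [36] -> [10, 36]
  Merge [-5] + [16] -> [-5, 16]
  Merge [10, 36] + [-5, 16] -> [-5, 10, 16, 36]
  Merge [-6] + [23] -> [-6, 23]
  Merge [-2] + [28] -> [-2, 28]
  Merge [-6, 23] + [-2, 28] -> [-6, -2, 23, 28]
  Merge [-5, 10, 16, 36] + [-6, -2, 23, 28] -> [-6, -5, -2, 10, 16, 23, 28, 36]


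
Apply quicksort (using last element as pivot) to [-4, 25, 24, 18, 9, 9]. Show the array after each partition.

Partition 1: pivot=9 at index 2 -> [-4, 9, 9, 18, 25, 24]
Partition 2: pivot=9 at index 1 -> [-4, 9, 9, 18, 25, 24]
Partition 3: pivot=24 at index 4 -> [-4, 9, 9, 18, 24, 25]


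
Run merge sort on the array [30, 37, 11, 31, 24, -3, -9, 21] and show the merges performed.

Divide and conquer:
  Merge [30] + [37] -> [30, 37]
  Merge [11] + [31] -> [11, 31]
  Merge [30, 37] + [11, 31] -> [11, 30, 31, 37]
  Merge [24] + [-3] -> [-3, 24]
  Merge [-9] + [21] -> [-9, 21]
  Merge [-3, 24] + [-9, 21] -> [-9, -3, 21, 24]
  Merge [11, 30, 31, 37] + [-9, -3, 21, 24] -> [-9, -3, 11, 21, 24, 30, 31, 37]


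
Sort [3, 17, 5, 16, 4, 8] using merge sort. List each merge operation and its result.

Divide and conquer:
  Merge [17] + [5] -> [5, 17]
  Merge [3] + [5, 17] -> [3, 5, 17]
  Merge [4] + [8] -> [4, 8]
  Merge [16] + [4, 8] -> [4, 8, 16]
  Merge [3, 5, 17] + [4, 8, 16] -> [3, 4, 5, 8, 16, 17]


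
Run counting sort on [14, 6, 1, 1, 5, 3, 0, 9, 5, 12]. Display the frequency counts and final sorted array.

Count array: [1, 2, 0, 1, 0, 2, 1, 0, 0, 1, 0, 0, 1, 0, 1]
(count[i] = number of elements equal to i)
Cumulative count: [1, 3, 3, 4, 4, 6, 7, 7, 7, 8, 8, 8, 9, 9, 10]
Sorted: [0, 1, 1, 3, 5, 5, 6, 9, 12, 14]


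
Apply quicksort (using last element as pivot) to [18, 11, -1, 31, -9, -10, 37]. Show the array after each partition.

Partition 1: pivot=37 at index 6 -> [18, 11, -1, 31, -9, -10, 37]
Partition 2: pivot=-10 at index 0 -> [-10, 11, -1, 31, -9, 18, 37]
Partition 3: pivot=18 at index 4 -> [-10, 11, -1, -9, 18, 31, 37]
Partition 4: pivot=-9 at index 1 -> [-10, -9, -1, 11, 18, 31, 37]
Partition 5: pivot=11 at index 3 -> [-10, -9, -1, 11, 18, 31, 37]


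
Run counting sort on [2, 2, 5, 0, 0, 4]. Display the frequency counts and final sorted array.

Count array: [2, 0, 2, 0, 1, 1]
(count[i] = number of elements equal to i)
Cumulative count: [2, 2, 4, 4, 5, 6]
Sorted: [0, 0, 2, 2, 4, 5]


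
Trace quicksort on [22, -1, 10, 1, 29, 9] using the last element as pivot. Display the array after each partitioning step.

Partition 1: pivot=9 at index 2 -> [-1, 1, 9, 22, 29, 10]
Partition 2: pivot=1 at index 1 -> [-1, 1, 9, 22, 29, 10]
Partition 3: pivot=10 at index 3 -> [-1, 1, 9, 10, 29, 22]
Partition 4: pivot=22 at index 4 -> [-1, 1, 9, 10, 22, 29]


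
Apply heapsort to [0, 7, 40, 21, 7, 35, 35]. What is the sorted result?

Build heap: [40, 21, 35, 7, 7, 0, 35]
Extract 40: [35, 21, 35, 7, 7, 0, 40]
Extract 35: [35, 21, 0, 7, 7, 35, 40]
Extract 35: [21, 7, 0, 7, 35, 35, 40]
Extract 21: [7, 7, 0, 21, 35, 35, 40]
Extract 7: [7, 0, 7, 21, 35, 35, 40]
Extract 7: [0, 7, 7, 21, 35, 35, 40]


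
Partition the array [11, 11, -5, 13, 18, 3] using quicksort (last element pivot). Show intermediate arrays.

Partition 1: pivot=3 at index 1 -> [-5, 3, 11, 13, 18, 11]
Partition 2: pivot=11 at index 3 -> [-5, 3, 11, 11, 18, 13]
Partition 3: pivot=13 at index 4 -> [-5, 3, 11, 11, 13, 18]


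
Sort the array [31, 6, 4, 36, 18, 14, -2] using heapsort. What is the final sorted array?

Build heap: [36, 31, 14, 6, 18, 4, -2]
Extract 36: [31, 18, 14, 6, -2, 4, 36]
Extract 31: [18, 6, 14, 4, -2, 31, 36]
Extract 18: [14, 6, -2, 4, 18, 31, 36]
Extract 14: [6, 4, -2, 14, 18, 31, 36]
Extract 6: [4, -2, 6, 14, 18, 31, 36]
Extract 4: [-2, 4, 6, 14, 18, 31, 36]


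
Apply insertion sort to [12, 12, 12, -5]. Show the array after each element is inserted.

First element 12 is already 'sorted'
Insert 12: shifted 0 elements -> [12, 12, 12, -5]
Insert 12: shifted 0 elements -> [12, 12, 12, -5]
Insert -5: shifted 3 elements -> [-5, 12, 12, 12]


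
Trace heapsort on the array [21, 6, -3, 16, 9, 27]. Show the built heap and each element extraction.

Build heap: [27, 16, 21, 6, 9, -3]
Extract 27: [21, 16, -3, 6, 9, 27]
Extract 21: [16, 9, -3, 6, 21, 27]
Extract 16: [9, 6, -3, 16, 21, 27]
Extract 9: [6, -3, 9, 16, 21, 27]
Extract 6: [-3, 6, 9, 16, 21, 27]


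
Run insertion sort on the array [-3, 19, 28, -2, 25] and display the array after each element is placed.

First element -3 is already 'sorted'
Insert 19: shifted 0 elements -> [-3, 19, 28, -2, 25]
Insert 28: shifted 0 elements -> [-3, 19, 28, -2, 25]
Insert -2: shifted 2 elements -> [-3, -2, 19, 28, 25]
Insert 25: shifted 1 elements -> [-3, -2, 19, 25, 28]


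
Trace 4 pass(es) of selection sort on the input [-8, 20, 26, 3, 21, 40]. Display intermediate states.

Pass 1: Select minimum -8 at index 0, swap -> [-8, 20, 26, 3, 21, 40]
Pass 2: Select minimum 3 at index 3, swap -> [-8, 3, 26, 20, 21, 40]
Pass 3: Select minimum 20 at index 3, swap -> [-8, 3, 20, 26, 21, 40]
Pass 4: Select minimum 21 at index 4, swap -> [-8, 3, 20, 21, 26, 40]


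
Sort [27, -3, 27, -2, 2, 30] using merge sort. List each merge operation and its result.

Divide and conquer:
  Merge [-3] + [27] -> [-3, 27]
  Merge [27] + [-3, 27] -> [-3, 27, 27]
  Merge [2] + [30] -> [2, 30]
  Merge [-2] + [2, 30] -> [-2, 2, 30]
  Merge [-3, 27, 27] + [-2, 2, 30] -> [-3, -2, 2, 27, 27, 30]


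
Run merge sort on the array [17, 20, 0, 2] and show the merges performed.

Divide and conquer:
  Merge [17] + [20] -> [17, 20]
  Merge [0] + [2] -> [0, 2]
  Merge [17, 20] + [0, 2] -> [0, 2, 17, 20]


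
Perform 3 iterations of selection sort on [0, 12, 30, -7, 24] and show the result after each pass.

Pass 1: Select minimum -7 at index 3, swap -> [-7, 12, 30, 0, 24]
Pass 2: Select minimum 0 at index 3, swap -> [-7, 0, 30, 12, 24]
Pass 3: Select minimum 12 at index 3, swap -> [-7, 0, 12, 30, 24]


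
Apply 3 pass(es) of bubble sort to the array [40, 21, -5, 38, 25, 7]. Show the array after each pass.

After pass 1: [21, -5, 38, 25, 7, 40] (5 swaps)
After pass 2: [-5, 21, 25, 7, 38, 40] (3 swaps)
After pass 3: [-5, 21, 7, 25, 38, 40] (1 swaps)
Total swaps: 9


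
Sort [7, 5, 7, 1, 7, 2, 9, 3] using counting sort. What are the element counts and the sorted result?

Count array: [0, 1, 1, 1, 0, 1, 0, 3, 0, 1]
(count[i] = number of elements equal to i)
Cumulative count: [0, 1, 2, 3, 3, 4, 4, 7, 7, 8]
Sorted: [1, 2, 3, 5, 7, 7, 7, 9]


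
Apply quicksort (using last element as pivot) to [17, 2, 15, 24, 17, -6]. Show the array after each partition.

Partition 1: pivot=-6 at index 0 -> [-6, 2, 15, 24, 17, 17]
Partition 2: pivot=17 at index 4 -> [-6, 2, 15, 17, 17, 24]
Partition 3: pivot=17 at index 3 -> [-6, 2, 15, 17, 17, 24]
Partition 4: pivot=15 at index 2 -> [-6, 2, 15, 17, 17, 24]


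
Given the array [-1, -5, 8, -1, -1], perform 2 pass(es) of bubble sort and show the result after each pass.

After pass 1: [-5, -1, -1, -1, 8] (3 swaps)
After pass 2: [-5, -1, -1, -1, 8] (0 swaps)
Total swaps: 3


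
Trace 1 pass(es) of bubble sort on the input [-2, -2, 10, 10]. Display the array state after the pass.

After pass 1: [-2, -2, 10, 10] (0 swaps)
Total swaps: 0


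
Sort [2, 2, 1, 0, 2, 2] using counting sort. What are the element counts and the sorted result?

Count array: [1, 1, 4]
(count[i] = number of elements equal to i)
Cumulative count: [1, 2, 6]
Sorted: [0, 1, 2, 2, 2, 2]


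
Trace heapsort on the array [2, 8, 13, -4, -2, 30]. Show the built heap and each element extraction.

Build heap: [30, 8, 13, -4, -2, 2]
Extract 30: [13, 8, 2, -4, -2, 30]
Extract 13: [8, -2, 2, -4, 13, 30]
Extract 8: [2, -2, -4, 8, 13, 30]
Extract 2: [-2, -4, 2, 8, 13, 30]
Extract -2: [-4, -2, 2, 8, 13, 30]


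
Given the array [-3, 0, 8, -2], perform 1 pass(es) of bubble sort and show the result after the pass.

After pass 1: [-3, 0, -2, 8] (1 swaps)
Total swaps: 1


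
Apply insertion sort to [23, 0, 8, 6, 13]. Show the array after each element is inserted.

First element 23 is already 'sorted'
Insert 0: shifted 1 elements -> [0, 23, 8, 6, 13]
Insert 8: shifted 1 elements -> [0, 8, 23, 6, 13]
Insert 6: shifted 2 elements -> [0, 6, 8, 23, 13]
Insert 13: shifted 1 elements -> [0, 6, 8, 13, 23]


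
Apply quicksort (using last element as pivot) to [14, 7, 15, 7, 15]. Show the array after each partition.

Partition 1: pivot=15 at index 4 -> [14, 7, 15, 7, 15]
Partition 2: pivot=7 at index 1 -> [7, 7, 15, 14, 15]
Partition 3: pivot=14 at index 2 -> [7, 7, 14, 15, 15]


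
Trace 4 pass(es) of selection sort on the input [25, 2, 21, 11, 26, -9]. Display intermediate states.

Pass 1: Select minimum -9 at index 5, swap -> [-9, 2, 21, 11, 26, 25]
Pass 2: Select minimum 2 at index 1, swap -> [-9, 2, 21, 11, 26, 25]
Pass 3: Select minimum 11 at index 3, swap -> [-9, 2, 11, 21, 26, 25]
Pass 4: Select minimum 21 at index 3, swap -> [-9, 2, 11, 21, 26, 25]


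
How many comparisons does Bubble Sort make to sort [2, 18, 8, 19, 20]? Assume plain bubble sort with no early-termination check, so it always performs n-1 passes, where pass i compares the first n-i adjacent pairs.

Pass 1: compare adjacent pairs (0,1)..(3,4) = 4 comparison(s), 1 swap(s) -> [2, 8, 18, 19, 20]
Pass 2: compare adjacent pairs (0,1)..(2,3) = 3 comparison(s), 0 swap(s) -> [2, 8, 18, 19, 20]
Pass 3: compare adjacent pairs (0,1)..(1,2) = 2 comparison(s), 0 swap(s) -> [2, 8, 18, 19, 20]
Pass 4: compare adjacent pairs (0,1)..(0,1) = 1 comparison(s), 0 swap(s) -> [2, 8, 18, 19, 20]
Total comparisons: 4 + 3 + 2 + 1 = 10
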